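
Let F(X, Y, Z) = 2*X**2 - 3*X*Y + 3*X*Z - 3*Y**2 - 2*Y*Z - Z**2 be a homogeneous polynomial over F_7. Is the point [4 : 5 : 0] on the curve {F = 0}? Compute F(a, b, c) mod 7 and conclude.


F(4,5,0) ≡ 2 (mod 7); P is NOT on the curve.

Evaluate F(4, 5, 0) term-by-term (mod 7).
  2*X**2 ↦ 2·16·1·1 = 32
  -3*X*Y ↦ -3·4·5·1 = -60
  3*X*Z ↦ 3·4·1·0 = 0
  -3*Y**2 ↦ -3·1·25·1 = -75
  -2*Y*Z ↦ -2·1·5·0 = 0
  -Z**2 ↦ -1·1·1·0 = 0
Sum: F(4, 5, 0) = (32) + (-60) + (0) + (-75) + (0) + (0) = -103.
Reducing mod 7: -103 ≡ 2 (mod 7).
Since F(a, b, c) ≡ 2 ≠ 0 (mod 7), P does NOT lie on the curve.


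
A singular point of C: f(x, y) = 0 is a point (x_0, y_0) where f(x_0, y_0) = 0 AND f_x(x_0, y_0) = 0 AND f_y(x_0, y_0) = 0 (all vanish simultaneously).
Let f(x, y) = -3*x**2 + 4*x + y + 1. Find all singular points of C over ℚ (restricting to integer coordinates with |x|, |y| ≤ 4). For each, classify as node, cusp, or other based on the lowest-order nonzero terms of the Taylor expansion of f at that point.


No singular points in the scanned grid; C is smooth there.

Compute partial derivatives:
  f_x = 4 - 6*x.
  f_y = 1.
f_y = 1 is a nonzero constant, so f_y never vanishes: no point (x, y) can satisfy f = f_x = f_y = 0. In particular no (x, y) ∈ {−4, ..., 4}² is singular; the curve is smooth.


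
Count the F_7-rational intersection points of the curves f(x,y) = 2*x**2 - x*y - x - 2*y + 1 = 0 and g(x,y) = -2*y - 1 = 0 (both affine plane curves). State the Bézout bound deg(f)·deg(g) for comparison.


Common zeros: {(1, 3)}; count = 1; Bézout bound = 2.

deg(f) = 2, deg(g) = 1, so Bézout bound = 2.
Scan x ∈ F_7. For each x, list the y ∈ F_7 with f(x, y) ≡ 0 and those with g(x, y) ≡ 0 (mod 7); the common zeros in that column are the intersection.
  x = 0: f ≡ 0 at y ∈ {4}; g ≡ 0 at y ∈ {3}; common: ∅.
  x = 1: f ≡ 0 at y ∈ {3}; g ≡ 0 at y ∈ {3}; common: {3}.
  x = 2: f ≡ 0 at y ∈ {0}; g ≡ 0 at y ∈ {3}; common: ∅.
  x = 3: f ≡ 0 at y ∈ {6}; g ≡ 0 at y ∈ {3}; common: ∅.
  x = 4: f ≡ 0 at y ∈ {6}; g ≡ 0 at y ∈ {3}; common: ∅.
  x = 5: f ≡ 0 at y ∈ ∅; g ≡ 0 at y ∈ {3}; common: ∅.
  x = 6: f ≡ 0 at y ∈ {4}; g ≡ 0 at y ∈ {3}; common: ∅.
Collecting: common zeros = {(1, 3)}, so the count is 1.
Comparison with the Bézout bound: 1 ≤ 2 = deg(f)·deg(g), as expected for curves with no common component (the affine F_7-count falls short of the bound because intersections may lie at infinity, over extension fields, or carry multiplicity).


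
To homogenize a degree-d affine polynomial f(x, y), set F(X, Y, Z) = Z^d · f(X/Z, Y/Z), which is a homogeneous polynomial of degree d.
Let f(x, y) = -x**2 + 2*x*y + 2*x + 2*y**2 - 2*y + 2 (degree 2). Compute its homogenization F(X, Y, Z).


F(X, Y, Z) = -X**2 + 2*X*Y + 2*X*Z + 2*Y**2 - 2*Y*Z + 2*Z**2

deg(f) = 2.
Substitute x = X/Z, y = Y/Z into f, then multiply by Z^2.
  monomial -1·x^2·y^0 ↦ -1·X^2·Y^0·Z^0.
  monomial 2·x^1·y^1 ↦ 2·X^1·Y^1·Z^0.
  monomial 2·x^1·y^0 ↦ 2·X^1·Y^0·Z^1.
  monomial 2·x^0·y^2 ↦ 2·X^0·Y^2·Z^0.
  monomial -2·x^0·y^1 ↦ -2·X^0·Y^1·Z^1.
  monomial 2·x^0·y^0 ↦ 2·X^0·Y^0·Z^2.
Collecting: F(X, Y, Z) = -X**2 + 2*X*Y + 2*X*Z + 2*Y**2 - 2*Y*Z + 2*Z**2.


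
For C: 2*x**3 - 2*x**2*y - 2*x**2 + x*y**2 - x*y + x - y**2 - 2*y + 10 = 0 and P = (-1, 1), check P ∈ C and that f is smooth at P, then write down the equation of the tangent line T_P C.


Tangent line at P: 15*x - 7*y + 22 = 0.

Step 1: f(-1, 1) = 0, so P lies on C.
Step 2: partial derivatives
  f_x(x, y) = 6*x**2 - 4*x*y - 4*x + y**2 - y + 1, f_y(x, y) = -2*x**2 + 2*x*y - x - 2*y - 2.
  f_x(P) = 15, f_y(P) = -7 (gradient nonzero, so P is smooth).
Step 3: tangent line at P: 15·(x − -1) + -7·(y − 1) = 0.
Expanding: 15*x - 7*y + 22 = 0.


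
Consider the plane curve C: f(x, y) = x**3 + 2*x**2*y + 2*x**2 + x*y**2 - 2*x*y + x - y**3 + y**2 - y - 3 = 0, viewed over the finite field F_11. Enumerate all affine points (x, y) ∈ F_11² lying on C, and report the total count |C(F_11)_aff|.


Affine F_11-points: {(0, 4), (0, 9), (0, 10), (1, 3), (2, 4), (6, 2), (6, 7), (6, 9), (7, 5), (7, 9), (8, 6), (10, 4)}; count = 12.

For each of the 121 pairs (x, y) ∈ F_11², evaluate f(x, y) mod 11. Record the zeros.
  x = 0: [0↦8, 1↦7, 2↦2, 3↦9, 4↦0, 5↦2, 6↦9, 7↦4, 8↦3, 9↦0, 10↦0]  zeros at y ∈ {4, 9, 10}
  x = 1: [0↦1, 1↦1, 2↦10, 3↦0, 4↦9, 5↦9, 6↦5, 7↦2, 8↦5, 9↦8, 10↦5]  zeros at y ∈ {3}
  x = 2: [0↦4, 1↦9, 2↦3, 3↦2, 4↦0, 5↦2, 6↦2, 7↦5, 8↦5, 9↦7, 10↦5]  zeros at y ∈ {4}
  x = 3: [0↦1, 1↦4, 2↦9, 3↦10, 4↦1, 5↦9, 6↦6, 7↦8, 8↦9, 9↦3, 10↦6]  zeros at y ∈ ∅
  x = 4: [0↦9, 1↦3, 2↦1, 3↦8, 4↦7, 5↦3, 6↦1, 7↦6, 8↦1, 9↦2, 10↦3]  zeros at y ∈ ∅
  x = 5: [0↦1, 1↦1, 2↦7, 3↦2, 4↦2, 5↦1, 6↦4, 7↦5, 8↦9, 9↦10, 10↦2]  zeros at y ∈ ∅
  x = 6: [0↦5, 1↦4, 2↦0, 3↦9, 4↦3, 5↦9, 6↦10, 7↦0, 8↦6, 9↦0, 10↦9]  zeros at y ∈ {2, 7, 9}
  x = 7: [0↦5, 1↦7, 2↦8, 3↦2, 4↦5, 5↦0, 6↦3, 7↦8, 8↦9, 9↦0, 10↦8]  zeros at y ∈ {5, 9}
  x = 8: [0↦7, 1↦5, 2↦4, 3↦9, 4↦3, 5↦2, 6↦0, 7↦2, 8↦2, 9↦5, 10↦5]  zeros at y ∈ {6}
  x = 9: [0↦6, 1↦4, 2↦5, 3↦3, 4↦3, 5↦10, 6↦7, 7↦10, 8↦2, 9↦10, 10↦6]  zeros at y ∈ ∅
  x = 10: [0↦8, 1↦10, 2↦6, 3↦1, 4↦0, 5↦8, 6↦8, 7↦5, 8↦4, 9↦10, 10↦6]  zeros at y ∈ {4}
Collecting zeros: affine points = {(0, 4), (0, 9), (0, 10), (1, 3), (2, 4), (6, 2), (6, 7), (6, 9), (7, 5), (7, 9), (8, 6), (10, 4)}.
Total count |C(F_11)_aff| = 12.


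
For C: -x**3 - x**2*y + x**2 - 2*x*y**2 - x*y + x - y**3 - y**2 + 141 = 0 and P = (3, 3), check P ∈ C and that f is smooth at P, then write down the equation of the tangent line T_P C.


Tangent line at P: -59*x - 81*y + 420 = 0.

Step 1: f(3, 3) = 0, so P lies on C.
Step 2: partial derivatives
  f_x(x, y) = -3*x**2 - 2*x*y + 2*x - 2*y**2 - y + 1, f_y(x, y) = -x**2 - 4*x*y - x - 3*y**2 - 2*y.
  f_x(P) = -59, f_y(P) = -81 (gradient nonzero, so P is smooth).
Step 3: tangent line at P: -59·(x − 3) + -81·(y − 3) = 0.
Expanding: -59*x - 81*y + 420 = 0.


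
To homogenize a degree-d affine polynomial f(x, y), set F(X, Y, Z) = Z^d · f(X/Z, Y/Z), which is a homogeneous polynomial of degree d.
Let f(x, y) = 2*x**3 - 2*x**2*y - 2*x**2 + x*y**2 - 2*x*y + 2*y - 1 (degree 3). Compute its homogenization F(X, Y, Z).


F(X, Y, Z) = 2*X**3 - 2*X**2*Y - 2*X**2*Z + X*Y**2 - 2*X*Y*Z + 2*Y*Z**2 - Z**3

deg(f) = 3.
Substitute x = X/Z, y = Y/Z into f, then multiply by Z^3.
  monomial 2·x^3·y^0 ↦ 2·X^3·Y^0·Z^0.
  monomial -2·x^2·y^1 ↦ -2·X^2·Y^1·Z^0.
  monomial -2·x^2·y^0 ↦ -2·X^2·Y^0·Z^1.
  monomial 1·x^1·y^2 ↦ 1·X^1·Y^2·Z^0.
  monomial -2·x^1·y^1 ↦ -2·X^1·Y^1·Z^1.
  monomial 2·x^0·y^1 ↦ 2·X^0·Y^1·Z^2.
  monomial -1·x^0·y^0 ↦ -1·X^0·Y^0·Z^3.
Collecting: F(X, Y, Z) = 2*X**3 - 2*X**2*Y - 2*X**2*Z + X*Y**2 - 2*X*Y*Z + 2*Y*Z**2 - Z**3.


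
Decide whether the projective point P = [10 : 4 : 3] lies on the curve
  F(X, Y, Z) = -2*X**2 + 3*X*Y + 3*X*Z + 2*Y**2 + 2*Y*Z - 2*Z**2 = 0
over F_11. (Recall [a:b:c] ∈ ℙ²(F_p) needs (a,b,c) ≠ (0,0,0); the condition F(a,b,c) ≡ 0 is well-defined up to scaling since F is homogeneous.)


F(10,4,3) ≡ 4 (mod 11); P is NOT on the curve.

Evaluate F(10, 4, 3) term-by-term (mod 11).
  -2*X**2 ↦ -2·100·1·1 = -200
  3*X*Y ↦ 3·10·4·1 = 120
  3*X*Z ↦ 3·10·1·3 = 90
  2*Y**2 ↦ 2·1·16·1 = 32
  2*Y*Z ↦ 2·1·4·3 = 24
  -2*Z**2 ↦ -2·1·1·9 = -18
Sum: F(10, 4, 3) = (-200) + (120) + (90) + (32) + (24) + (-18) = 48.
Reducing mod 11: 48 ≡ 4 (mod 11).
Since F(a, b, c) ≡ 4 ≠ 0 (mod 11), P does NOT lie on the curve.


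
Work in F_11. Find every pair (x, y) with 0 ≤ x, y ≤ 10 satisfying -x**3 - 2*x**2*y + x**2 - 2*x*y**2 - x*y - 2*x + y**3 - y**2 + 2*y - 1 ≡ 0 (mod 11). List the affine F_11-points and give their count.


Affine F_11-points: {(0, 4), (1, 6), (2, 7), (4, 1), (4, 9), (4, 10), (5, 2), (7, 3)}; count = 8.

For each of the 121 pairs (x, y) ∈ F_11², evaluate f(x, y) mod 11. Record the zeros.
  x = 0: [0↦10, 1↦1, 2↦7, 3↦1, 4↦0, 5↦10, 6↦4, 7↦10, 8↦1, 9↦5, 10↦6]  zeros at y ∈ {4}
  x = 1: [0↦8, 1↦5, 2↦2, 3↦5, 4↦9, 5↦9, 6↦0, 7↦10, 8↦1, 9↦1, 10↦5]  zeros at y ∈ {6}
  x = 2: [0↦2, 1↦1, 2↦7, 3↦4, 4↦9, 5↦6, 6↦1, 7↦0, 8↦9, 9↦1, 10↦4]  zeros at y ∈ {7}
  x = 3: [0↦8, 1↦5, 2↦5, 3↦3, 4↦5, 5↦6, 6↦1, 7↦7, 8↦8, 9↦10, 10↦8]  zeros at y ∈ ∅
  x = 4: [0↦9, 1↦0, 2↦1, 3↦7, 4↦2, 5↦3, 6↦5, 7↦3, 8↦3, 9↦0, 10↦0]  zeros at y ∈ {1, 9, 10}
  x = 5: [0↦10, 1↦2, 2↦0, 3↦10, 4↦5, 5↦2, 6↦7, 7↦4, 8↦10, 9↦9, 10↦7]  zeros at y ∈ {2}
  x = 6: [0↦5, 1↦5, 2↦7, 3↦6, 4↦8, 5↦8, 6↦1, 7↦4, 8↦1, 9↦9, 10↦1]  zeros at y ∈ ∅
  x = 7: [0↦10, 1↦3, 2↦5, 3↦0, 4↦5, 5↦4, 6↦3, 7↦8, 8↦3, 9↦5, 10↦9]  zeros at y ∈ {3}
  x = 8: [0↦8, 1↦1, 2↦10, 3↦8, 4↦1, 5↦6, 6↦7, 7↦10, 8↦10, 9↦2, 10↦3]  zeros at y ∈ ∅
  x = 9: [0↦4, 1↦4, 2↦5, 3↦2, 4↦1, 5↦8, 6↦7, 7↦4, 8↦5, 9↦5, 10↦10]  zeros at y ∈ ∅
  x = 10: [0↦3, 1↦6, 2↦6, 3↦9, 4↦10, 5↦4, 6↦8, 7↦6, 8↦4, 9↦8, 10↦2]  zeros at y ∈ ∅
Collecting zeros: affine points = {(0, 4), (1, 6), (2, 7), (4, 1), (4, 9), (4, 10), (5, 2), (7, 3)}.
Total count |C(F_11)_aff| = 8.


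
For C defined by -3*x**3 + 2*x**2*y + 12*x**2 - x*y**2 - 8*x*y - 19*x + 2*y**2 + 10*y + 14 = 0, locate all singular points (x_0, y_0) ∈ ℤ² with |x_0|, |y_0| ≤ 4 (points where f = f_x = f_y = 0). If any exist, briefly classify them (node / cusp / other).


Singular points: {(1, -2)}; classification: node.

Compute partial derivatives:
  f_x = -9*x**2 + 4*x*y + 24*x - y**2 - 8*y - 19.
  f_y = 2*x**2 - 2*x*y - 8*x + 4*y + 10.
Scan x_0 ∈ {−4, ..., 4}. For each x_0, f_y(x_0, y) is a polynomial in y; find its integer roots y ∈ {−4, ..., 4}, then test f_x and f at those candidates.
  x = -4: f_y(-4, y) = 12*y + 74; no integer root y with |y| ≤ 4.
  x = -3: f_y(-3, y) = 10*y + 52; no integer root y with |y| ≤ 4.
  x = -2: f_y(-2, y) = 8*y + 34; no integer root y with |y| ≤ 4.
  x = -1: f_y(-1, y) = 6*y + 20; no integer root y with |y| ≤ 4.
  x = 0: f_y(0, y) = 4*y + 10; no integer root y with |y| ≤ 4.
  x = 1: f_y(1, y) = 2*y + 4; vanishes at y ∈ {-2}. (1, -2): f_x = 0, f = 0 — SINGULAR.
  x = 2: f_y(2, y) = 2; no integer root y with |y| ≤ 4.
  x = 3: f_y(3, y) = 4 - 2*y; vanishes at y ∈ {2}. (3, 2): f_x = -24 ≠ 0.
  x = 4: f_y(4, y) = 10 - 4*y; no integer root y with |y| ≤ 4.
Only singular point on the grid: (1, -2).
Classify: substitute x = 1 + u, y = -2 + v and expand: f = -3*u**3 + 2*u**2*v - u**2 - u*v**2 + v**2.
No constant or linear terms (consistent with a singular point). Quadratic part: -u**2 + v**2. Cubic part: -3*u**3 + 2*u**2*v - u*v**2.
The quadratic part v**2 - u**2 = (v − u)(v + u) splits into two distinct linear factors, so there are two distinct tangent lines y − -2 = ±(x − 1) — this is a node (ordinary double point).
Classification: node.


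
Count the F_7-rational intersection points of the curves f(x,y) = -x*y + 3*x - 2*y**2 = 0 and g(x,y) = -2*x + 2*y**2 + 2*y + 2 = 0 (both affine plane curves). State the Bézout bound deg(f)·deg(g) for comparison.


Common zeros: {(3, 5)}; count = 1; Bézout bound = 4.

deg(f) = 2, deg(g) = 2, so Bézout bound = 4.
Scan x ∈ F_7. For each x, list the y ∈ F_7 with f(x, y) ≡ 0 and those with g(x, y) ≡ 0 (mod 7); the common zeros in that column are the intersection.
  x = 0: f ≡ 0 at y ∈ {0}; g ≡ 0 at y ∈ {2, 4}; common: ∅.
  x = 1: f ≡ 0 at y ∈ {1, 2}; g ≡ 0 at y ∈ {0, 6}; common: ∅.
  x = 2: f ≡ 0 at y ∈ ∅; g ≡ 0 at y ∈ ∅; common: ∅.
  x = 3: f ≡ 0 at y ∈ {4, 5}; g ≡ 0 at y ∈ {1, 5}; common: {5}.
  x = 4: f ≡ 0 at y ∈ {6}; g ≡ 0 at y ∈ ∅; common: ∅.
  x = 5: f ≡ 0 at y ∈ ∅; g ≡ 0 at y ∈ ∅; common: ∅.
  x = 6: f ≡ 0 at y ∈ ∅; g ≡ 0 at y ∈ {3}; common: ∅.
Collecting: common zeros = {(3, 5)}, so the count is 1.
Comparison with the Bézout bound: 1 ≤ 4 = deg(f)·deg(g), as expected for curves with no common component (the affine F_7-count falls short of the bound because intersections may lie at infinity, over extension fields, or carry multiplicity).


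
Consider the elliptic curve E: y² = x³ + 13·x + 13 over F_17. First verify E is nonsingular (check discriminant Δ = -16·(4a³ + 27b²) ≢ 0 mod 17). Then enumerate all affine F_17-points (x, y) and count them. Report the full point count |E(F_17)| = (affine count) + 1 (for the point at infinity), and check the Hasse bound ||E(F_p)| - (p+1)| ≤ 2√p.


Affine points = {(0, 8), (0, 9), (2, 8), (2, 9), (5, 4), (5, 13), (6, 1), (6, 16), (8, 0), (9, 3), (9, 14), (10, 2), (10, 15), (11, 5), (11, 12), (13, 4), (13, 13), (14, 7), (14, 10), (15, 8), (15, 9), (16, 4), (16, 13)}; affine count = 23; |E(F_17)| = 24.

Discriminant check: Δ ∝ 4a³ + 27b² = 4·13³ + 27·13² = 4·2197 + 27·169 ≡ 6 (mod 17). Nonzero ⇒ E is nonsingular.
For each x ∈ F_17, compute rhs = x³ + 13·x + 13 mod 17, then count y ∈ F_17 with y² ≡ rhs.
  x = 0: rhs = 13, matching y values: 8, 9 (2 points).
  x = 1: rhs = 10, matching y values: none (0 points).
  x = 2: rhs = 13, matching y values: 8, 9 (2 points).
  x = 3: rhs = 11, matching y values: none (0 points).
  x = 4: rhs = 10, matching y values: none (0 points).
  x = 5: rhs = 16, matching y values: 4, 13 (2 points).
  x = 6: rhs = 1, matching y values: 1, 16 (2 points).
  x = 7: rhs = 5, matching y values: none (0 points).
  x = 8: rhs = 0, matching y values: 0 (1 points).
  x = 9: rhs = 9, matching y values: 3, 14 (2 points).
  x = 10: rhs = 4, matching y values: 2, 15 (2 points).
  x = 11: rhs = 8, matching y values: 5, 12 (2 points).
  x = 12: rhs = 10, matching y values: none (0 points).
  x = 13: rhs = 16, matching y values: 4, 13 (2 points).
  x = 14: rhs = 15, matching y values: 7, 10 (2 points).
  x = 15: rhs = 13, matching y values: 8, 9 (2 points).
  x = 16: rhs = 16, matching y values: 4, 13 (2 points).
Total affine count: 23.
Full point count |E(F_17)| = 23 + 1 = 24.
Hasse bound: |24 − (17+1)| = |6| = 6 ≤ 2√17 ≈ 8.2462 ✓.


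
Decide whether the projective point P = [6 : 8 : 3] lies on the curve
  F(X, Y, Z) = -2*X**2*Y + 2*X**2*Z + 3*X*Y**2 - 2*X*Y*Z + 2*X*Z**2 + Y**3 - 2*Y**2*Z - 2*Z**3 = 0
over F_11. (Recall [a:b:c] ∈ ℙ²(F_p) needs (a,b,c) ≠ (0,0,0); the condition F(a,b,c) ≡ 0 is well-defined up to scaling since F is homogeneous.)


F(6,8,3) ≡ 4 (mod 11); P is NOT on the curve.

Evaluate F(6, 8, 3) term-by-term (mod 11).
  -2*X**2*Y ↦ -2·36·8·1 = -576
  2*X**2*Z ↦ 2·36·1·3 = 216
  3*X*Y**2 ↦ 3·6·64·1 = 1152
  -2*X*Y*Z ↦ -2·6·8·3 = -288
  2*X*Z**2 ↦ 2·6·1·9 = 108
  Y**3 ↦ 1·1·512·1 = 512
  -2*Y**2*Z ↦ -2·1·64·3 = -384
  -2*Z**3 ↦ -2·1·1·27 = -54
Sum: F(6, 8, 3) = (-576) + (216) + (1152) + (-288) + (108) + (512) + (-384) + (-54) = 686.
Reducing mod 11: 686 ≡ 4 (mod 11).
Since F(a, b, c) ≡ 4 ≠ 0 (mod 11), P does NOT lie on the curve.


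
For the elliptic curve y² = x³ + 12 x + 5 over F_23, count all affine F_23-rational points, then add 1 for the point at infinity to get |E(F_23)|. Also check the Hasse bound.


Affine points = {(1, 8), (1, 15), (4, 5), (4, 18), (5, 11), (5, 12), (7, 8), (7, 15), (13, 9), (13, 14), (15, 8), (15, 15), (17, 4), (17, 19), (18, 2), (18, 21), (19, 10), (19, 13)}; affine count = 18; |E(F_23)| = 19.

Discriminant check: Δ ∝ 4a³ + 27b² = 4·12³ + 27·5² = 4·1728 + 27·25 ≡ 20 (mod 23). Nonzero ⇒ E is nonsingular.
For each x ∈ F_23, compute rhs = x³ + 12·x + 5 mod 23, then count y ∈ F_23 with y² ≡ rhs.
  x = 0: rhs = 5, matching y values: none (0 points).
  x = 1: rhs = 18, matching y values: 8, 15 (2 points).
  x = 2: rhs = 14, matching y values: none (0 points).
  x = 3: rhs = 22, matching y values: none (0 points).
  x = 4: rhs = 2, matching y values: 5, 18 (2 points).
  x = 5: rhs = 6, matching y values: 11, 12 (2 points).
  x = 6: rhs = 17, matching y values: none (0 points).
  x = 7: rhs = 18, matching y values: 8, 15 (2 points).
  x = 8: rhs = 15, matching y values: none (0 points).
  x = 9: rhs = 14, matching y values: none (0 points).
  x = 10: rhs = 21, matching y values: none (0 points).
  x = 11: rhs = 19, matching y values: none (0 points).
  x = 12: rhs = 14, matching y values: none (0 points).
  x = 13: rhs = 12, matching y values: 9, 14 (2 points).
  x = 14: rhs = 19, matching y values: none (0 points).
  x = 15: rhs = 18, matching y values: 8, 15 (2 points).
  x = 16: rhs = 15, matching y values: none (0 points).
  x = 17: rhs = 16, matching y values: 4, 19 (2 points).
  x = 18: rhs = 4, matching y values: 2, 21 (2 points).
  x = 19: rhs = 8, matching y values: 10, 13 (2 points).
  x = 20: rhs = 11, matching y values: none (0 points).
  x = 21: rhs = 19, matching y values: none (0 points).
  x = 22: rhs = 15, matching y values: none (0 points).
Total affine count: 18.
Full point count |E(F_23)| = 18 + 1 = 19.
Hasse bound: |19 − (23+1)| = |-5| = 5 ≤ 2√23 ≈ 9.5917 ✓.


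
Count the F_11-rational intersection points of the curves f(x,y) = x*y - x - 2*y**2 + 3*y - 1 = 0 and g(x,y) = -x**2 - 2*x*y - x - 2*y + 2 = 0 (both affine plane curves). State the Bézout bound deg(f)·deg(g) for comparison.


Common zeros: {(0, 1), (8, 1)}; count = 2; Bézout bound = 4.

deg(f) = 2, deg(g) = 2, so Bézout bound = 4.
Scan x ∈ F_11. For each x, list the y ∈ F_11 with f(x, y) ≡ 0 and those with g(x, y) ≡ 0 (mod 11); the common zeros in that column are the intersection.
  x = 0: f ≡ 0 at y ∈ {1, 6}; g ≡ 0 at y ∈ {1}; common: {1}.
  x = 1: f ≡ 0 at y ∈ {1}; g ≡ 0 at y ∈ {0}; common: ∅.
  x = 2: f ≡ 0 at y ∈ {1, 7}; g ≡ 0 at y ∈ {3}; common: ∅.
  x = 3: f ≡ 0 at y ∈ {1, 2}; g ≡ 0 at y ∈ {7}; common: ∅.
  x = 4: f ≡ 0 at y ∈ {1, 8}; g ≡ 0 at y ∈ {7}; common: ∅.
  x = 5: f ≡ 0 at y ∈ {1, 3}; g ≡ 0 at y ∈ {5}; common: ∅.
  x = 6: f ≡ 0 at y ∈ {1, 9}; g ≡ 0 at y ∈ {5}; common: ∅.
  x = 7: f ≡ 0 at y ∈ {1, 4}; g ≡ 0 at y ∈ {9}; common: ∅.
  x = 8: f ≡ 0 at y ∈ {1, 10}; g ≡ 0 at y ∈ {1}; common: {1}.
  x = 9: f ≡ 0 at y ∈ {1, 5}; g ≡ 0 at y ∈ {0}; common: ∅.
  x = 10: f ≡ 0 at y ∈ {0, 1}; g ≡ 0 at y ∈ ∅; common: ∅.
Collecting: common zeros = {(0, 1), (8, 1)}, so the count is 2.
Comparison with the Bézout bound: 2 ≤ 4 = deg(f)·deg(g), as expected for curves with no common component (the affine F_11-count falls short of the bound because intersections may lie at infinity, over extension fields, or carry multiplicity).


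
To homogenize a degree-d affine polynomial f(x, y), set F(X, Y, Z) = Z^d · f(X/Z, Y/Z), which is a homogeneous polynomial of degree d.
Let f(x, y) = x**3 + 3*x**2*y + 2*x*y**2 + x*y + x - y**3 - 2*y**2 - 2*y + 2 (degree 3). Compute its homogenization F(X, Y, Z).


F(X, Y, Z) = X**3 + 3*X**2*Y + 2*X*Y**2 + X*Y*Z + X*Z**2 - Y**3 - 2*Y**2*Z - 2*Y*Z**2 + 2*Z**3

deg(f) = 3.
Substitute x = X/Z, y = Y/Z into f, then multiply by Z^3.
  monomial 1·x^3·y^0 ↦ 1·X^3·Y^0·Z^0.
  monomial 3·x^2·y^1 ↦ 3·X^2·Y^1·Z^0.
  monomial 2·x^1·y^2 ↦ 2·X^1·Y^2·Z^0.
  monomial 1·x^1·y^1 ↦ 1·X^1·Y^1·Z^1.
  monomial 1·x^1·y^0 ↦ 1·X^1·Y^0·Z^2.
  monomial -1·x^0·y^3 ↦ -1·X^0·Y^3·Z^0.
  monomial -2·x^0·y^2 ↦ -2·X^0·Y^2·Z^1.
  monomial -2·x^0·y^1 ↦ -2·X^0·Y^1·Z^2.
  monomial 2·x^0·y^0 ↦ 2·X^0·Y^0·Z^3.
Collecting: F(X, Y, Z) = X**3 + 3*X**2*Y + 2*X*Y**2 + X*Y*Z + X*Z**2 - Y**3 - 2*Y**2*Z - 2*Y*Z**2 + 2*Z**3.


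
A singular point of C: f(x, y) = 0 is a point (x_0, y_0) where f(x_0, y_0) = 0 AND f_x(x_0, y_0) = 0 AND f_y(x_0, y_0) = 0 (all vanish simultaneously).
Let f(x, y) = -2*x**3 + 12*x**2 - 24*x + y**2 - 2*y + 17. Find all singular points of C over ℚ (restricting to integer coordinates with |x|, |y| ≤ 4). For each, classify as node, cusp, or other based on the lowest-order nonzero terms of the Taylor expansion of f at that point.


Singular points: {(2, 1)}; classification: cusp.

Compute partial derivatives:
  f_x = -6*x**2 + 24*x - 24.
  f_y = 2*y - 2.
Scan x_0 ∈ {−4, ..., 4}. For each x_0, f_y(x_0, y) is a polynomial in y; find its integer roots y ∈ {−4, ..., 4}, then test f_x and f at those candidates.
  x = -4: f_y(-4, y) = 2*y - 2; vanishes at y ∈ {1}. (-4, 1): f_x = -216 ≠ 0.
  x = -3: f_y(-3, y) = 2*y - 2; vanishes at y ∈ {1}. (-3, 1): f_x = -150 ≠ 0.
  x = -2: f_y(-2, y) = 2*y - 2; vanishes at y ∈ {1}. (-2, 1): f_x = -96 ≠ 0.
  x = -1: f_y(-1, y) = 2*y - 2; vanishes at y ∈ {1}. (-1, 1): f_x = -54 ≠ 0.
  x = 0: f_y(0, y) = 2*y - 2; vanishes at y ∈ {1}. (0, 1): f_x = -24 ≠ 0.
  x = 1: f_y(1, y) = 2*y - 2; vanishes at y ∈ {1}. (1, 1): f_x = -6 ≠ 0.
  x = 2: f_y(2, y) = 2*y - 2; vanishes at y ∈ {1}. (2, 1): f_x = 0, f = 0 — SINGULAR.
  x = 3: f_y(3, y) = 2*y - 2; vanishes at y ∈ {1}. (3, 1): f_x = -6 ≠ 0.
  x = 4: f_y(4, y) = 2*y - 2; vanishes at y ∈ {1}. (4, 1): f_x = -24 ≠ 0.
Only singular point on the grid: (2, 1).
Classify: substitute x = 2 + u, y = 1 + v and expand: f = -2*u**3 + v**2.
No constant or linear terms (consistent with a singular point). Quadratic part: v**2. Cubic part: -2*u**3.
The quadratic part v**2 is a perfect square, so there is a single (double) tangent line v = 0, i.e. y = 1. Restricting the cubic part to that line (v = 0) leaves -2*u**3 ≠ 0, so f is not divisible by v and the branch is v² ≈ 2*u**3 to lowest order — this is a cusp.
Classification: cusp.


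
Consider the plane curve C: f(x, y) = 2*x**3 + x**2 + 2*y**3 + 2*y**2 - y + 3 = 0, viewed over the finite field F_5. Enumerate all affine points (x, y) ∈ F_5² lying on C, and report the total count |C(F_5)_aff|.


Affine F_5-points: {(0, 2), (1, 3), (2, 2), (3, 3), (4, 1)}; count = 5.

For each of the 25 pairs (x, y) ∈ F_5², evaluate f(x, y) mod 5. Record the zeros.
  x = 0: [0↦3, 1↦1, 2↦0, 3↦2, 4↦4]  zeros at y ∈ {2}
  x = 1: [0↦1, 1↦4, 2↦3, 3↦0, 4↦2]  zeros at y ∈ {3}
  x = 2: [0↦3, 1↦1, 2↦0, 3↦2, 4↦4]  zeros at y ∈ {2}
  x = 3: [0↦1, 1↦4, 2↦3, 3↦0, 4↦2]  zeros at y ∈ {3}
  x = 4: [0↦2, 1↦0, 2↦4, 3↦1, 4↦3]  zeros at y ∈ {1}
Collecting zeros: affine points = {(0, 2), (1, 3), (2, 2), (3, 3), (4, 1)}.
Total count |C(F_5)_aff| = 5.


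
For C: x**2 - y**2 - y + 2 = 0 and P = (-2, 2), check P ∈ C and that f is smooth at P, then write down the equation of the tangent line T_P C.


Tangent line at P: -4*x - 5*y + 2 = 0.

Step 1: f(-2, 2) = 0, so P lies on C.
Step 2: partial derivatives
  f_x(x, y) = 2*x, f_y(x, y) = -2*y - 1.
  f_x(P) = -4, f_y(P) = -5 (gradient nonzero, so P is smooth).
Step 3: tangent line at P: -4·(x − -2) + -5·(y − 2) = 0.
Expanding: -4*x - 5*y + 2 = 0.


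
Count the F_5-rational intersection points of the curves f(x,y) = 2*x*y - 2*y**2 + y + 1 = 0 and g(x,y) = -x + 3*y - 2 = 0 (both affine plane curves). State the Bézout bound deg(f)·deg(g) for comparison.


Common zeros: ∅; count = 0; Bézout bound = 2.

deg(f) = 2, deg(g) = 1, so Bézout bound = 2.
Scan x ∈ F_5. For each x, list the y ∈ F_5 with f(x, y) ≡ 0 and those with g(x, y) ≡ 0 (mod 5); the common zeros in that column are the intersection.
  x = 0: f ≡ 0 at y ∈ {1, 2}; g ≡ 0 at y ∈ {4}; common: ∅.
  x = 1: f ≡ 0 at y ∈ ∅; g ≡ 0 at y ∈ {1}; common: ∅.
  x = 2: f ≡ 0 at y ∈ ∅; g ≡ 0 at y ∈ {3}; common: ∅.
  x = 3: f ≡ 0 at y ∈ ∅; g ≡ 0 at y ∈ {0}; common: ∅.
  x = 4: f ≡ 0 at y ∈ {3, 4}; g ≡ 0 at y ∈ {2}; common: ∅.
Collecting: common zeros = ∅, so the count is 0.
Comparison with the Bézout bound: 0 ≤ 2 = deg(f)·deg(g), as expected for curves with no common component (the affine F_5-count falls short of the bound because intersections may lie at infinity, over extension fields, or carry multiplicity).


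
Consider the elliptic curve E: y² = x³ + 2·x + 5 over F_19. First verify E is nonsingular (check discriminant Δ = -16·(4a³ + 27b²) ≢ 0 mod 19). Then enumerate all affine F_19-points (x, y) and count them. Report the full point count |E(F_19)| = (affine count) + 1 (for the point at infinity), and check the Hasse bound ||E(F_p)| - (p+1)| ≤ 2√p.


Affine points = {(0, 9), (0, 10), (2, 6), (2, 13), (3, 0), (4, 1), (4, 18), (5, 8), (5, 11), (6, 9), (6, 10), (7, 1), (7, 18), (8, 1), (8, 18), (9, 7), (9, 12), (11, 3), (11, 16), (12, 3), (12, 16), (13, 9), (13, 10), (15, 3), (15, 16)}; affine count = 25; |E(F_19)| = 26.

Discriminant check: Δ ∝ 4a³ + 27b² = 4·2³ + 27·5² = 4·8 + 27·25 ≡ 4 (mod 19). Nonzero ⇒ E is nonsingular.
For each x ∈ F_19, compute rhs = x³ + 2·x + 5 mod 19, then count y ∈ F_19 with y² ≡ rhs.
  x = 0: rhs = 5, matching y values: 9, 10 (2 points).
  x = 1: rhs = 8, matching y values: none (0 points).
  x = 2: rhs = 17, matching y values: 6, 13 (2 points).
  x = 3: rhs = 0, matching y values: 0 (1 points).
  x = 4: rhs = 1, matching y values: 1, 18 (2 points).
  x = 5: rhs = 7, matching y values: 8, 11 (2 points).
  x = 6: rhs = 5, matching y values: 9, 10 (2 points).
  x = 7: rhs = 1, matching y values: 1, 18 (2 points).
  x = 8: rhs = 1, matching y values: 1, 18 (2 points).
  x = 9: rhs = 11, matching y values: 7, 12 (2 points).
  x = 10: rhs = 18, matching y values: none (0 points).
  x = 11: rhs = 9, matching y values: 3, 16 (2 points).
  x = 12: rhs = 9, matching y values: 3, 16 (2 points).
  x = 13: rhs = 5, matching y values: 9, 10 (2 points).
  x = 14: rhs = 3, matching y values: none (0 points).
  x = 15: rhs = 9, matching y values: 3, 16 (2 points).
  x = 16: rhs = 10, matching y values: none (0 points).
  x = 17: rhs = 12, matching y values: none (0 points).
  x = 18: rhs = 2, matching y values: none (0 points).
Total affine count: 25.
Full point count |E(F_19)| = 25 + 1 = 26.
Hasse bound: |26 − (19+1)| = |6| = 6 ≤ 2√19 ≈ 8.7178 ✓.


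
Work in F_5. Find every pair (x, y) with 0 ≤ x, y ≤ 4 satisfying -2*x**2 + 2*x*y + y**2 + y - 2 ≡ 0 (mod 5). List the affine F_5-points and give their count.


Affine F_5-points: {(0, 1), (0, 3), (1, 1), (2, 0), (3, 0), (3, 3)}; count = 6.

For each of the 25 pairs (x, y) ∈ F_5², evaluate f(x, y) mod 5. Record the zeros.
  x = 0: [0↦3, 1↦0, 2↦4, 3↦0, 4↦3]  zeros at y ∈ {1, 3}
  x = 1: [0↦1, 1↦0, 2↦1, 3↦4, 4↦4]  zeros at y ∈ {1}
  x = 2: [0↦0, 1↦1, 2↦4, 3↦4, 4↦1]  zeros at y ∈ {0}
  x = 3: [0↦0, 1↦3, 2↦3, 3↦0, 4↦4]  zeros at y ∈ {0, 3}
  x = 4: [0↦1, 1↦1, 2↦3, 3↦2, 4↦3]  zeros at y ∈ ∅
Collecting zeros: affine points = {(0, 1), (0, 3), (1, 1), (2, 0), (3, 0), (3, 3)}.
Total count |C(F_5)_aff| = 6.


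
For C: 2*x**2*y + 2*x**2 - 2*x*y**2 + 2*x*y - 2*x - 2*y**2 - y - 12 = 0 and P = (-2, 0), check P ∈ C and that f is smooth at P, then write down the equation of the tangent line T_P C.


Tangent line at P: -10*x + 3*y - 20 = 0.

Step 1: f(-2, 0) = 0, so P lies on C.
Step 2: partial derivatives
  f_x(x, y) = 4*x*y + 4*x - 2*y**2 + 2*y - 2, f_y(x, y) = 2*x**2 - 4*x*y + 2*x - 4*y - 1.
  f_x(P) = -10, f_y(P) = 3 (gradient nonzero, so P is smooth).
Step 3: tangent line at P: -10·(x − -2) + 3·(y − 0) = 0.
Expanding: -10*x + 3*y - 20 = 0.


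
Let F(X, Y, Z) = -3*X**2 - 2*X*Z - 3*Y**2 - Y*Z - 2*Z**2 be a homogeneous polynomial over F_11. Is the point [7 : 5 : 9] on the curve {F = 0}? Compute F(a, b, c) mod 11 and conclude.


F(7,5,9) ≡ 6 (mod 11); P is NOT on the curve.

Evaluate F(7, 5, 9) term-by-term (mod 11).
  -3*X**2 ↦ -3·49·1·1 = -147
  -2*X*Z ↦ -2·7·1·9 = -126
  -3*Y**2 ↦ -3·1·25·1 = -75
  -Y*Z ↦ -1·1·5·9 = -45
  -2*Z**2 ↦ -2·1·1·81 = -162
Sum: F(7, 5, 9) = (-147) + (-126) + (-75) + (-45) + (-162) = -555.
Reducing mod 11: -555 ≡ 6 (mod 11).
Since F(a, b, c) ≡ 6 ≠ 0 (mod 11), P does NOT lie on the curve.


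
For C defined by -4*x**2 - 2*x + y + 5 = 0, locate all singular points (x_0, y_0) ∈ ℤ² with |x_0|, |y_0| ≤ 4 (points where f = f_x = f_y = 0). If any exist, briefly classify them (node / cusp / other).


No singular points in the scanned grid; C is smooth there.

Compute partial derivatives:
  f_x = -8*x - 2.
  f_y = 1.
f_y = 1 is a nonzero constant, so f_y never vanishes: no point (x, y) can satisfy f = f_x = f_y = 0. In particular no (x, y) ∈ {−4, ..., 4}² is singular; the curve is smooth.


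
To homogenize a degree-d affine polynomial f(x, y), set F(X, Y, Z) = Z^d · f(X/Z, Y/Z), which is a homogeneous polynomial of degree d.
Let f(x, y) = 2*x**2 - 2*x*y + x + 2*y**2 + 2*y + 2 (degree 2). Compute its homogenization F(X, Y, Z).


F(X, Y, Z) = 2*X**2 - 2*X*Y + X*Z + 2*Y**2 + 2*Y*Z + 2*Z**2

deg(f) = 2.
Substitute x = X/Z, y = Y/Z into f, then multiply by Z^2.
  monomial 2·x^2·y^0 ↦ 2·X^2·Y^0·Z^0.
  monomial -2·x^1·y^1 ↦ -2·X^1·Y^1·Z^0.
  monomial 1·x^1·y^0 ↦ 1·X^1·Y^0·Z^1.
  monomial 2·x^0·y^2 ↦ 2·X^0·Y^2·Z^0.
  monomial 2·x^0·y^1 ↦ 2·X^0·Y^1·Z^1.
  monomial 2·x^0·y^0 ↦ 2·X^0·Y^0·Z^2.
Collecting: F(X, Y, Z) = 2*X**2 - 2*X*Y + X*Z + 2*Y**2 + 2*Y*Z + 2*Z**2.


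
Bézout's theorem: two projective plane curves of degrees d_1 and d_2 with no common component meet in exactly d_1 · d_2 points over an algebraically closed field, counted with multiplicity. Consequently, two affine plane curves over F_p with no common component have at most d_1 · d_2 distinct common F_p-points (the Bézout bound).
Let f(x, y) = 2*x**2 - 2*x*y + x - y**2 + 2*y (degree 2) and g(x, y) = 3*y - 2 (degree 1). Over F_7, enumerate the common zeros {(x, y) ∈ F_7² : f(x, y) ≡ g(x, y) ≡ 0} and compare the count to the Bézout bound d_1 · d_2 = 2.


Common zeros: {(3, 3)}; count = 1; Bézout bound = 2.

deg(f) = 2, deg(g) = 1, so Bézout bound = 2.
Scan x ∈ F_7. For each x, list the y ∈ F_7 with f(x, y) ≡ 0 and those with g(x, y) ≡ 0 (mod 7); the common zeros in that column are the intersection.
  x = 0: f ≡ 0 at y ∈ {0, 2}; g ≡ 0 at y ∈ {3}; common: ∅.
  x = 1: f ≡ 0 at y ∈ ∅; g ≡ 0 at y ∈ {3}; common: ∅.
  x = 2: f ≡ 0 at y ∈ {1, 4}; g ≡ 0 at y ∈ {3}; common: ∅.
  x = 3: f ≡ 0 at y ∈ {0, 3}; g ≡ 0 at y ∈ {3}; common: {3}.
  x = 4: f ≡ 0 at y ∈ ∅; g ≡ 0 at y ∈ {3}; common: ∅.
  x = 5: f ≡ 0 at y ∈ {2, 4}; g ≡ 0 at y ∈ {3}; common: ∅.
  x = 6: f ≡ 0 at y ∈ ∅; g ≡ 0 at y ∈ {3}; common: ∅.
Collecting: common zeros = {(3, 3)}, so the count is 1.
Comparison with the Bézout bound: 1 ≤ 2 = deg(f)·deg(g), as expected for curves with no common component (the affine F_7-count falls short of the bound because intersections may lie at infinity, over extension fields, or carry multiplicity).


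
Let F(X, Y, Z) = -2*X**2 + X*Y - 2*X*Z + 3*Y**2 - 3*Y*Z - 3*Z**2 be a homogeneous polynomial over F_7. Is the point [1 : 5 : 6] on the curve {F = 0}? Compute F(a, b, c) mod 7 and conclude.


F(1,5,6) ≡ 1 (mod 7); P is NOT on the curve.

Evaluate F(1, 5, 6) term-by-term (mod 7).
  -2*X**2 ↦ -2·1·1·1 = -2
  X*Y ↦ 1·1·5·1 = 5
  -2*X*Z ↦ -2·1·1·6 = -12
  3*Y**2 ↦ 3·1·25·1 = 75
  -3*Y*Z ↦ -3·1·5·6 = -90
  -3*Z**2 ↦ -3·1·1·36 = -108
Sum: F(1, 5, 6) = (-2) + (5) + (-12) + (75) + (-90) + (-108) = -132.
Reducing mod 7: -132 ≡ 1 (mod 7).
Since F(a, b, c) ≡ 1 ≠ 0 (mod 7), P does NOT lie on the curve.


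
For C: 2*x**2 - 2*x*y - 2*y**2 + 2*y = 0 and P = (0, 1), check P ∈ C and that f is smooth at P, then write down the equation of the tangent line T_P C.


Tangent line at P: -2*x - 2*y + 2 = 0.

Step 1: f(0, 1) = 0, so P lies on C.
Step 2: partial derivatives
  f_x(x, y) = 4*x - 2*y, f_y(x, y) = -2*x - 4*y + 2.
  f_x(P) = -2, f_y(P) = -2 (gradient nonzero, so P is smooth).
Step 3: tangent line at P: -2·(x − 0) + -2·(y − 1) = 0.
Expanding: -2*x - 2*y + 2 = 0.


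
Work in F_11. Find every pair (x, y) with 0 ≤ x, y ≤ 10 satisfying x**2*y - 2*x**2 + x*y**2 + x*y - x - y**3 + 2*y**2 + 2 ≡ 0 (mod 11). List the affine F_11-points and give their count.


Affine F_11-points: {(2, 6), (3, 7), (4, 2), (5, 9), (6, 5), (7, 6), (8, 7), (9, 9), (10, 5)}; count = 9.

For each of the 121 pairs (x, y) ∈ F_11², evaluate f(x, y) mod 11. Record the zeros.
  x = 0: [0↦2, 1↦3, 2↦2, 3↦4, 4↦3, 5↦4, 6↦1, 7↦10, 8↦3, 9↦7, 10↦5]  zeros at y ∈ ∅
  x = 1: [0↦10, 1↦3, 2↦7, 3↦5, 4↦2, 5↦3, 6↦2, 7↦4, 8↦3, 9↦4, 10↦1]  zeros at y ∈ ∅
  x = 2: [0↦3, 1↦1, 2↦1, 3↦8, 4↦5, 5↦8, 6↦0, 7↦8, 8↦4, 9↦4, 10↦2]  zeros at y ∈ {6}
  x = 3: [0↦3, 1↦8, 2↦6, 3↦2, 4↦1, 5↦8, 6↦6, 7↦0, 8↦6, 9↦7, 10↦8]  zeros at y ∈ {7}
  x = 4: [0↦10, 1↦2, 2↦0, 3↦9, 4↦1, 5↦3, 6↦9, 7↦2, 8↦9, 9↦2, 10↦8]  zeros at y ∈ {2}
  x = 5: [0↦2, 1↦5, 2↦5, 3↦7, 4↦5, 5↦4, 6↦9, 7↦3, 8↦2, 9↦0, 10↦2]  zeros at y ∈ {9}
  x = 6: [0↦1, 1↦6, 2↦10, 3↦7, 4↦2, 5↦0, 6↦6, 7↦3, 8↦7, 9↦1, 10↦1]  zeros at y ∈ {5}
  x = 7: [0↦7, 1↦5, 2↦4, 3↦9, 4↦3, 5↦2, 6↦0, 7↦2, 8↦2, 9↦5, 10↦5]  zeros at y ∈ {6}
  x = 8: [0↦9, 1↦2, 2↦9, 3↦2, 4↦8, 5↦10, 6↦2, 7↦0, 8↦9, 9↦1, 10↦3]  zeros at y ∈ {7}
  x = 9: [0↦7, 1↦8, 2↦3, 3↦8, 4↦6, 5↦2, 6↦1, 7↦8, 8↦6, 9↦0, 10↦6]  zeros at y ∈ {9}
  x = 10: [0↦1, 1↦1, 2↦8, 3↦5, 4↦8, 5↦0, 6↦8, 7↦4, 8↦4, 9↦2, 10↦3]  zeros at y ∈ {5}
Collecting zeros: affine points = {(2, 6), (3, 7), (4, 2), (5, 9), (6, 5), (7, 6), (8, 7), (9, 9), (10, 5)}.
Total count |C(F_11)_aff| = 9.


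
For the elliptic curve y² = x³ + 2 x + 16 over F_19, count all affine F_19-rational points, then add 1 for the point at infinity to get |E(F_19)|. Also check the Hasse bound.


Affine points = {(0, 4), (0, 15), (1, 0), (2, 3), (2, 16), (3, 7), (3, 12), (6, 4), (6, 15), (11, 1), (11, 18), (12, 1), (12, 18), (13, 4), (13, 15), (15, 1), (15, 18), (17, 2), (17, 17)}; affine count = 19; |E(F_19)| = 20.

Discriminant check: Δ ∝ 4a³ + 27b² = 4·2³ + 27·16² = 4·8 + 27·256 ≡ 9 (mod 19). Nonzero ⇒ E is nonsingular.
For each x ∈ F_19, compute rhs = x³ + 2·x + 16 mod 19, then count y ∈ F_19 with y² ≡ rhs.
  x = 0: rhs = 16, matching y values: 4, 15 (2 points).
  x = 1: rhs = 0, matching y values: 0 (1 points).
  x = 2: rhs = 9, matching y values: 3, 16 (2 points).
  x = 3: rhs = 11, matching y values: 7, 12 (2 points).
  x = 4: rhs = 12, matching y values: none (0 points).
  x = 5: rhs = 18, matching y values: none (0 points).
  x = 6: rhs = 16, matching y values: 4, 15 (2 points).
  x = 7: rhs = 12, matching y values: none (0 points).
  x = 8: rhs = 12, matching y values: none (0 points).
  x = 9: rhs = 3, matching y values: none (0 points).
  x = 10: rhs = 10, matching y values: none (0 points).
  x = 11: rhs = 1, matching y values: 1, 18 (2 points).
  x = 12: rhs = 1, matching y values: 1, 18 (2 points).
  x = 13: rhs = 16, matching y values: 4, 15 (2 points).
  x = 14: rhs = 14, matching y values: none (0 points).
  x = 15: rhs = 1, matching y values: 1, 18 (2 points).
  x = 16: rhs = 2, matching y values: none (0 points).
  x = 17: rhs = 4, matching y values: 2, 17 (2 points).
  x = 18: rhs = 13, matching y values: none (0 points).
Total affine count: 19.
Full point count |E(F_19)| = 19 + 1 = 20.
Hasse bound: |20 − (19+1)| = |0| = 0 ≤ 2√19 ≈ 8.7178 ✓.


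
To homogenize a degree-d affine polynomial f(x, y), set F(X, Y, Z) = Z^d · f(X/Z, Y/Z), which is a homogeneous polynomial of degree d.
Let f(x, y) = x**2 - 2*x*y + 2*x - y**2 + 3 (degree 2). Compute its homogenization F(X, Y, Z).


F(X, Y, Z) = X**2 - 2*X*Y + 2*X*Z - Y**2 + 3*Z**2

deg(f) = 2.
Substitute x = X/Z, y = Y/Z into f, then multiply by Z^2.
  monomial 1·x^2·y^0 ↦ 1·X^2·Y^0·Z^0.
  monomial -2·x^1·y^1 ↦ -2·X^1·Y^1·Z^0.
  monomial 2·x^1·y^0 ↦ 2·X^1·Y^0·Z^1.
  monomial -1·x^0·y^2 ↦ -1·X^0·Y^2·Z^0.
  monomial 3·x^0·y^0 ↦ 3·X^0·Y^0·Z^2.
Collecting: F(X, Y, Z) = X**2 - 2*X*Y + 2*X*Z - Y**2 + 3*Z**2.


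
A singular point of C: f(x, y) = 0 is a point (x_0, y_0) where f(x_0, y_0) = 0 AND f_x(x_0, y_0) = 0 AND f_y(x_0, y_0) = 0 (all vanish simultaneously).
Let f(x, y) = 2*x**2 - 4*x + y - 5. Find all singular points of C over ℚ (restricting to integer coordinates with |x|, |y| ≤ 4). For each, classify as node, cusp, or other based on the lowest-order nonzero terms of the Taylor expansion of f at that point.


No singular points in the scanned grid; C is smooth there.

Compute partial derivatives:
  f_x = 4*x - 4.
  f_y = 1.
f_y = 1 is a nonzero constant, so f_y never vanishes: no point (x, y) can satisfy f = f_x = f_y = 0. In particular no (x, y) ∈ {−4, ..., 4}² is singular; the curve is smooth.


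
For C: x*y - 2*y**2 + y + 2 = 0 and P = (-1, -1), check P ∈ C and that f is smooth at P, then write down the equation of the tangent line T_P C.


Tangent line at P: -x + 4*y + 3 = 0.

Step 1: f(-1, -1) = 0, so P lies on C.
Step 2: partial derivatives
  f_x(x, y) = y, f_y(x, y) = x - 4*y + 1.
  f_x(P) = -1, f_y(P) = 4 (gradient nonzero, so P is smooth).
Step 3: tangent line at P: -1·(x − -1) + 4·(y − -1) = 0.
Expanding: -x + 4*y + 3 = 0.


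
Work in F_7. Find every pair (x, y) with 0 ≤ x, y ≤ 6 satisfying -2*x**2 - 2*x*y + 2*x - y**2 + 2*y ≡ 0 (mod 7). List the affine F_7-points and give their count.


Affine F_7-points: {(0, 0), (0, 2), (1, 0), (2, 1), (2, 4), (5, 1), (5, 5), (6, 2)}; count = 8.

For each of the 49 pairs (x, y) ∈ F_7², evaluate f(x, y) mod 7. Record the zeros.
  x = 0: [0↦0, 1↦1, 2↦0, 3↦4, 4↦6, 5↦6, 6↦4]  zeros at y ∈ {0, 2}
  x = 1: [0↦0, 1↦6, 2↦3, 3↦5, 4↦5, 5↦3, 6↦6]  zeros at y ∈ {0}
  x = 2: [0↦3, 1↦0, 2↦2, 3↦2, 4↦0, 5↦3, 6↦4]  zeros at y ∈ {1, 4}
  x = 3: [0↦2, 1↦4, 2↦4, 3↦2, 4↦5, 5↦6, 6↦5]  zeros at y ∈ ∅
  x = 4: [0↦4, 1↦4, 2↦2, 3↦5, 4↦6, 5↦5, 6↦2]  zeros at y ∈ ∅
  x = 5: [0↦2, 1↦0, 2↦3, 3↦4, 4↦3, 5↦0, 6↦2]  zeros at y ∈ {1, 5}
  x = 6: [0↦3, 1↦6, 2↦0, 3↦6, 4↦3, 5↦5, 6↦5]  zeros at y ∈ {2}
Collecting zeros: affine points = {(0, 0), (0, 2), (1, 0), (2, 1), (2, 4), (5, 1), (5, 5), (6, 2)}.
Total count |C(F_7)_aff| = 8.


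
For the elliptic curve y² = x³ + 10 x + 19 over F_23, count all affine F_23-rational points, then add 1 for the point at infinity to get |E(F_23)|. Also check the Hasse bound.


Affine points = {(2, 1), (2, 22), (4, 10), (4, 13), (7, 8), (7, 15), (8, 6), (8, 17), (12, 2), (12, 21), (13, 0), (15, 5), (15, 18), (20, 10), (20, 13), (22, 10), (22, 13)}; affine count = 17; |E(F_23)| = 18.

Discriminant check: Δ ∝ 4a³ + 27b² = 4·10³ + 27·19² = 4·1000 + 27·361 ≡ 16 (mod 23). Nonzero ⇒ E is nonsingular.
For each x ∈ F_23, compute rhs = x³ + 10·x + 19 mod 23, then count y ∈ F_23 with y² ≡ rhs.
  x = 0: rhs = 19, matching y values: none (0 points).
  x = 1: rhs = 7, matching y values: none (0 points).
  x = 2: rhs = 1, matching y values: 1, 22 (2 points).
  x = 3: rhs = 7, matching y values: none (0 points).
  x = 4: rhs = 8, matching y values: 10, 13 (2 points).
  x = 5: rhs = 10, matching y values: none (0 points).
  x = 6: rhs = 19, matching y values: none (0 points).
  x = 7: rhs = 18, matching y values: 8, 15 (2 points).
  x = 8: rhs = 13, matching y values: 6, 17 (2 points).
  x = 9: rhs = 10, matching y values: none (0 points).
  x = 10: rhs = 15, matching y values: none (0 points).
  x = 11: rhs = 11, matching y values: none (0 points).
  x = 12: rhs = 4, matching y values: 2, 21 (2 points).
  x = 13: rhs = 0, matching y values: 0 (1 points).
  x = 14: rhs = 5, matching y values: none (0 points).
  x = 15: rhs = 2, matching y values: 5, 18 (2 points).
  x = 16: rhs = 20, matching y values: none (0 points).
  x = 17: rhs = 19, matching y values: none (0 points).
  x = 18: rhs = 5, matching y values: none (0 points).
  x = 19: rhs = 7, matching y values: none (0 points).
  x = 20: rhs = 8, matching y values: 10, 13 (2 points).
  x = 21: rhs = 14, matching y values: none (0 points).
  x = 22: rhs = 8, matching y values: 10, 13 (2 points).
Total affine count: 17.
Full point count |E(F_23)| = 17 + 1 = 18.
Hasse bound: |18 − (23+1)| = |-6| = 6 ≤ 2√23 ≈ 9.5917 ✓.
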